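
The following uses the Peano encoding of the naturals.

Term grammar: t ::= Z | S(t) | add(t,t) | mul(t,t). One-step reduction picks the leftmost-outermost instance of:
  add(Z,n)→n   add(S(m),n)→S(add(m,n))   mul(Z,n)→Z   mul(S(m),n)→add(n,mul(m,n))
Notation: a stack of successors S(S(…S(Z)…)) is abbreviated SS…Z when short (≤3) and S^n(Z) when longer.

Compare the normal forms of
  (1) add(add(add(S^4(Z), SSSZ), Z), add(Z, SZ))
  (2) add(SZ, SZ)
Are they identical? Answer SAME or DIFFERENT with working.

Term A:
  start: add(add(add(S^4(Z), SSSZ), Z), add(Z, SZ))
  [1] add(add(S(add(SSSZ, SSSZ)), Z), add(Z, SZ))
  [2] add(S(add(add(SSSZ, SSSZ), Z)), add(Z, SZ))
  [3] S(add(add(add(SSSZ, SSSZ), Z), add(Z, SZ)))
  [4] S(add(add(S(add(SSZ, SSSZ)), Z), add(Z, SZ)))
  [5] S(add(S(add(add(SSZ, SSSZ), Z)), add(Z, SZ)))
  [6] S(S(add(add(add(SSZ, SSSZ), Z), add(Z, SZ))))
  [7] S(S(add(add(S(add(SZ, SSSZ)), Z), add(Z, SZ))))
  [8] S(S(add(S(add(add(SZ, SSSZ), Z)), add(Z, SZ))))
  [9] S(S(S(add(add(add(SZ, SSSZ), Z), add(Z, SZ)))))
  [10] S(S(S(add(add(S(add(Z, SSSZ)), Z), add(Z, SZ)))))
  [11] S(S(S(add(S(add(add(Z, SSSZ), Z)), add(Z, SZ)))))
  [12] S(S(S(S(add(add(add(Z, SSSZ), Z), add(Z, SZ))))))
  [13] S(S(S(S(add(add(SSSZ, Z), add(Z, SZ))))))
  [14] S(S(S(S(add(S(add(SSZ, Z)), add(Z, SZ))))))
  [15] S(S(S(S(S(add(add(SSZ, Z), add(Z, SZ)))))))
  [16] S(S(S(S(S(add(S(add(SZ, Z)), add(Z, SZ)))))))
  [17] S(S(S(S(S(S(add(add(SZ, Z), add(Z, SZ))))))))
  [18] S(S(S(S(S(S(add(S(add(Z, Z)), add(Z, SZ))))))))
  [19] S(S(S(S(S(S(S(add(add(Z, Z), add(Z, SZ)))))))))
  [20] S(S(S(S(S(S(S(add(Z, add(Z, SZ)))))))))
  [21] S(S(S(S(S(S(S(add(Z, SZ))))))))
  [22] S^8(Z)

Term B:
  start: add(SZ, SZ)
  [1] S(add(Z, SZ))
  [2] SSZ

Answer: DIFFERENT — A ⇓ S^8(Z), B ⇓ SSZ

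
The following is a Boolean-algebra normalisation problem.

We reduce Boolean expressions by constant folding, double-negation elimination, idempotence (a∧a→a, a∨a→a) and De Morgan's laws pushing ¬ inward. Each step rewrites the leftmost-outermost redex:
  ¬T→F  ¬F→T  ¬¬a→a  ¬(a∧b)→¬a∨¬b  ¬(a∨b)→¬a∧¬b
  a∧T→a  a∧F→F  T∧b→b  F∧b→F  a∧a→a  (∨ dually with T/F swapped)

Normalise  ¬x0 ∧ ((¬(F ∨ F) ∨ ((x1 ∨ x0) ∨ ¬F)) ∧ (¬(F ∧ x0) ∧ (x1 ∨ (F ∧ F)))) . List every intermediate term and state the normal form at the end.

  start: ¬x0 ∧ ((¬(F ∨ F) ∨ ((x1 ∨ x0) ∨ ¬F)) ∧ (¬(F ∧ x0) ∧ (x1 ∨ (F ∧ F))))
  step 1: ¬x0 ∧ (((¬F ∧ ¬F) ∨ ((x1 ∨ x0) ∨ ¬F)) ∧ (¬(F ∧ x0) ∧ (x1 ∨ (F ∧ F))))
  step 2: ¬x0 ∧ ((¬F ∨ ((x1 ∨ x0) ∨ ¬F)) ∧ (¬(F ∧ x0) ∧ (x1 ∨ (F ∧ F))))
  step 3: ¬x0 ∧ ((T ∨ ((x1 ∨ x0) ∨ ¬F)) ∧ (¬(F ∧ x0) ∧ (x1 ∨ (F ∧ F))))
  step 4: ¬x0 ∧ (T ∧ (¬(F ∧ x0) ∧ (x1 ∨ (F ∧ F))))
  step 5: ¬x0 ∧ (¬(F ∧ x0) ∧ (x1 ∨ (F ∧ F)))
  step 6: ¬x0 ∧ ((¬F ∨ ¬x0) ∧ (x1 ∨ (F ∧ F)))
  step 7: ¬x0 ∧ ((T ∨ ¬x0) ∧ (x1 ∨ (F ∧ F)))
  step 8: ¬x0 ∧ (T ∧ (x1 ∨ (F ∧ F)))
  step 9: ¬x0 ∧ (x1 ∨ (F ∧ F))
  step 10: ¬x0 ∧ (x1 ∨ F)
  step 11: ¬x0 ∧ x1

Answer: normal form = ¬x0 ∧ x1  (in 11 steps)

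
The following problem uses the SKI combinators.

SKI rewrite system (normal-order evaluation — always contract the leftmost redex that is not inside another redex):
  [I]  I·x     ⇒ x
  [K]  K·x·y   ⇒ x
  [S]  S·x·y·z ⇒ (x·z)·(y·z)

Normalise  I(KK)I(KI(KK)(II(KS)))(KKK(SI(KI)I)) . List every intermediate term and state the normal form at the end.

  start: I(KK)I(KI(KK)(II(KS)))(KKK(SI(KI)I))
  [1] KKI(KI(KK)(II(KS)))(KKK(SI(KI)I))
  [2] K(KI(KK)(II(KS)))(KKK(SI(KI)I))
  [3] KI(KK)(II(KS))
  [4] I(II(KS))
  [5] II(KS)
  [6] I(KS)
  [7] KS

Answer: normal form = KS  (in 7 steps)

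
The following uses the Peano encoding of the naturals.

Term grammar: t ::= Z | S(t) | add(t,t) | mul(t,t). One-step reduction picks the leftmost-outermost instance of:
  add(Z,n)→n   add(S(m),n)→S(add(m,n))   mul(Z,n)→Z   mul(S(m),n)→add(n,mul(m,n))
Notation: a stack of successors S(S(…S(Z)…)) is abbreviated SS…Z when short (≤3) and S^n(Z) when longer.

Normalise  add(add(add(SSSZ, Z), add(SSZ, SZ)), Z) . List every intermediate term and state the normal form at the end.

  start: add(add(add(SSSZ, Z), add(SSZ, SZ)), Z)
  step 1: add(add(S(add(SSZ, Z)), add(SSZ, SZ)), Z)
  step 2: add(S(add(add(SSZ, Z), add(SSZ, SZ))), Z)
  step 3: S(add(add(add(SSZ, Z), add(SSZ, SZ)), Z))
  step 4: S(add(add(S(add(SZ, Z)), add(SSZ, SZ)), Z))
  step 5: S(add(S(add(add(SZ, Z), add(SSZ, SZ))), Z))
  step 6: S(S(add(add(add(SZ, Z), add(SSZ, SZ)), Z)))
  step 7: S(S(add(add(S(add(Z, Z)), add(SSZ, SZ)), Z)))
  step 8: S(S(add(S(add(add(Z, Z), add(SSZ, SZ))), Z)))
  step 9: S(S(S(add(add(add(Z, Z), add(SSZ, SZ)), Z))))
  step 10: S(S(S(add(add(Z, add(SSZ, SZ)), Z))))
  step 11: S(S(S(add(add(SSZ, SZ), Z))))
  step 12: S(S(S(add(S(add(SZ, SZ)), Z))))
  step 13: S(S(S(S(add(add(SZ, SZ), Z)))))
  step 14: S(S(S(S(add(S(add(Z, SZ)), Z)))))
  step 15: S(S(S(S(S(add(add(Z, SZ), Z))))))
  step 16: S(S(S(S(S(add(SZ, Z))))))
  step 17: S(S(S(S(S(S(add(Z, Z)))))))
  step 18: S^6(Z)

Answer: normal form = S^6(Z)  (in 18 steps)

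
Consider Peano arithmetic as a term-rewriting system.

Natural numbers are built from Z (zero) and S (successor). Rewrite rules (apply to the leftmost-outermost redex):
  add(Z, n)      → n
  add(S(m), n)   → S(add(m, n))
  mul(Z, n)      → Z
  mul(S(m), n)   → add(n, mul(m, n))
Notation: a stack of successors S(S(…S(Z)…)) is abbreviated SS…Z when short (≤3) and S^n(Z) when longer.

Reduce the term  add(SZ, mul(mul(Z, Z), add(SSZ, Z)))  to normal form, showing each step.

Answer: normal form = SZ  (in 4 steps)

Reduction:
  start: add(SZ, mul(mul(Z, Z), add(SSZ, Z)))
  →1  S(add(Z, mul(mul(Z, Z), add(SSZ, Z))))
  →2  S(mul(mul(Z, Z), add(SSZ, Z)))
  →3  S(mul(Z, add(SSZ, Z)))
  →4  SZ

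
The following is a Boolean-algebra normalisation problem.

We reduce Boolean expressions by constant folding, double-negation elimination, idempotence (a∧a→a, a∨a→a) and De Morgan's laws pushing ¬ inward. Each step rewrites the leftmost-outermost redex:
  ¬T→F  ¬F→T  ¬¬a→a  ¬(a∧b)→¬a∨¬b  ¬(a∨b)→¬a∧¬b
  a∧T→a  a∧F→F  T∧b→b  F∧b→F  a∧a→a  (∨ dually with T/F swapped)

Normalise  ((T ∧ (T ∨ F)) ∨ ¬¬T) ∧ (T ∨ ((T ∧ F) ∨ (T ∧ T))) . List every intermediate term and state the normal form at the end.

Answer: normal form = T  (in 5 steps)

Working:
  start: ((T ∧ (T ∨ F)) ∨ ¬¬T) ∧ (T ∨ ((T ∧ F) ∨ (T ∧ T)))
  step 1: ((T ∨ F) ∨ ¬¬T) ∧ (T ∨ ((T ∧ F) ∨ (T ∧ T)))
  step 2: (T ∨ ¬¬T) ∧ (T ∨ ((T ∧ F) ∨ (T ∧ T)))
  step 3: T ∧ (T ∨ ((T ∧ F) ∨ (T ∧ T)))
  step 4: T ∨ ((T ∧ F) ∨ (T ∧ T))
  step 5: T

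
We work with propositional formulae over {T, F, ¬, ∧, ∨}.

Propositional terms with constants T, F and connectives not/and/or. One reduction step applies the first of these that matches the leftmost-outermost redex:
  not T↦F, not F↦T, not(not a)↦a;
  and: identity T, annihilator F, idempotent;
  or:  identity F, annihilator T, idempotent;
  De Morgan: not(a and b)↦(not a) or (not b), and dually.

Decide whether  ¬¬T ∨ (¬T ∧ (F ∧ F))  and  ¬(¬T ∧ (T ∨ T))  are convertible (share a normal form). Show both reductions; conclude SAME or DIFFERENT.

Answer: SAME — A ⇓ T, B ⇓ T

Reduction:
Term A:
  start: ¬¬T ∨ (¬T ∧ (F ∧ F))
  step 1: T ∨ (¬T ∧ (F ∧ F))
  step 2: T

Term B:
  start: ¬(¬T ∧ (T ∨ T))
  step 1: ¬¬T ∨ ¬(T ∨ T)
  step 2: T ∨ ¬(T ∨ T)
  step 3: T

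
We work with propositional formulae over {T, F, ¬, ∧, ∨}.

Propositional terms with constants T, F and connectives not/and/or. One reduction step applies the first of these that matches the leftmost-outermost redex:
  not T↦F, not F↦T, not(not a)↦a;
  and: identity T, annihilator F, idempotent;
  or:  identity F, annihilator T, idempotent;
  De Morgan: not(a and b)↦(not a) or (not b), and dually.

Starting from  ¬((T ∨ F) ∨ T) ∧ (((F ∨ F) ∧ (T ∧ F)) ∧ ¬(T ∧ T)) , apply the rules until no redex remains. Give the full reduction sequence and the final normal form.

  start: ¬((T ∨ F) ∨ T) ∧ (((F ∨ F) ∧ (T ∧ F)) ∧ ¬(T ∧ T))
  →1  (¬(T ∨ F) ∧ ¬T) ∧ (((F ∨ F) ∧ (T ∧ F)) ∧ ¬(T ∧ T))
  →2  ((¬T ∧ ¬F) ∧ ¬T) ∧ (((F ∨ F) ∧ (T ∧ F)) ∧ ¬(T ∧ T))
  →3  ((F ∧ ¬F) ∧ ¬T) ∧ (((F ∨ F) ∧ (T ∧ F)) ∧ ¬(T ∧ T))
  →4  (F ∧ ¬T) ∧ (((F ∨ F) ∧ (T ∧ F)) ∧ ¬(T ∧ T))
  →5  F ∧ (((F ∨ F) ∧ (T ∧ F)) ∧ ¬(T ∧ T))
  →6  F

Answer: normal form = F  (in 6 steps)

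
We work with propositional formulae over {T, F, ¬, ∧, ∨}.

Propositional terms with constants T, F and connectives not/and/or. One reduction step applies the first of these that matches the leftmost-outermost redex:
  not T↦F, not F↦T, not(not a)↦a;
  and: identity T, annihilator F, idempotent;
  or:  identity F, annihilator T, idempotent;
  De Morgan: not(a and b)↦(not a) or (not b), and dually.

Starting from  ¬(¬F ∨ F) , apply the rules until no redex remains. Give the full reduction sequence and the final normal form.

  start: ¬(¬F ∨ F)
  [1] ¬¬F ∧ ¬F
  [2] F ∧ ¬F
  [3] F

Answer: normal form = F  (in 3 steps)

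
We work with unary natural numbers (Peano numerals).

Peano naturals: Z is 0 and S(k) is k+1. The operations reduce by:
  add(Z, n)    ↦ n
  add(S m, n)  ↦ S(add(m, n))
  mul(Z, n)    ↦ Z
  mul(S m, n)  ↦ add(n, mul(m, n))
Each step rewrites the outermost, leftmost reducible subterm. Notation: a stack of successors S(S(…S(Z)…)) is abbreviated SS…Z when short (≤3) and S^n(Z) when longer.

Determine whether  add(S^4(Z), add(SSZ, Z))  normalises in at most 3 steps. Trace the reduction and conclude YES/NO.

  start: add(S^4(Z), add(SSZ, Z))
  →1  S(add(SSSZ, add(SSZ, Z)))
  →2  S(S(add(SSZ, add(SSZ, Z))))
  →3  S(S(S(add(SZ, add(SSZ, Z)))))

Answer: NO — after 3 steps the term is S(S(S(add(SZ, add(SSZ, Z))))), not yet normal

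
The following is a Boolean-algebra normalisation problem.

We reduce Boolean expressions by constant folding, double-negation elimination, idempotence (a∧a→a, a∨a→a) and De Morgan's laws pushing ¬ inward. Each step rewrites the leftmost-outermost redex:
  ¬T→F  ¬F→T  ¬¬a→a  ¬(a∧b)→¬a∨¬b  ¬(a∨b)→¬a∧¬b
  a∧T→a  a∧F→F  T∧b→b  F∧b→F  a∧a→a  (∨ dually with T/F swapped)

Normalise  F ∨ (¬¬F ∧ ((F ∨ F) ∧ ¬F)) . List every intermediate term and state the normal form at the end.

Answer: normal form = F  (in 3 steps)

Derivation:
  start: F ∨ (¬¬F ∧ ((F ∨ F) ∧ ¬F))
  →1  ¬¬F ∧ ((F ∨ F) ∧ ¬F)
  →2  F ∧ ((F ∨ F) ∧ ¬F)
  →3  F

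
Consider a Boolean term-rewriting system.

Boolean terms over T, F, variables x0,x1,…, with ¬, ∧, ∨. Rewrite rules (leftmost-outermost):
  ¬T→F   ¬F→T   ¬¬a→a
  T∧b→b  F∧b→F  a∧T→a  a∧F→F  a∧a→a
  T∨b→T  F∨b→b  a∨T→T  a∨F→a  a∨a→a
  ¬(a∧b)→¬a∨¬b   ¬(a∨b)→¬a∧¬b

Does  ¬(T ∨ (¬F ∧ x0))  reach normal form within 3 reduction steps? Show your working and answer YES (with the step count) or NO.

  start: ¬(T ∨ (¬F ∧ x0))
  →1  ¬T ∧ ¬(¬F ∧ x0)
  →2  F ∧ ¬(¬F ∧ x0)
  →3  F

Answer: YES — reaches normal form F in 3 ≤ 3 steps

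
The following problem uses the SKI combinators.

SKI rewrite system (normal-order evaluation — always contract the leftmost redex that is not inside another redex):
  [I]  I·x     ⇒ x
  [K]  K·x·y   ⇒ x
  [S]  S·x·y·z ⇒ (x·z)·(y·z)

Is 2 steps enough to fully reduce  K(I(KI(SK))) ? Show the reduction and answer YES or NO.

  start: K(I(KI(SK)))
  step 1: K(KI(SK))
  step 2: KI

Answer: YES — reaches normal form KI in 2 ≤ 2 steps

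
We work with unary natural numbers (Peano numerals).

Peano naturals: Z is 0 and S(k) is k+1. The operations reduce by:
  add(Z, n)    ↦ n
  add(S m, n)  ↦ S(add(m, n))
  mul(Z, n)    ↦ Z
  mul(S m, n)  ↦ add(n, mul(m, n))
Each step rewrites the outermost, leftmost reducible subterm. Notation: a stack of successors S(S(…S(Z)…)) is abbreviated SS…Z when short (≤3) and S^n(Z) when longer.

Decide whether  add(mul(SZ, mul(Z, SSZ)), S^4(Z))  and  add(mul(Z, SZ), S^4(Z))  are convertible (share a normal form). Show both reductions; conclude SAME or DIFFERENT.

Term A:
  start: add(mul(SZ, mul(Z, SSZ)), S^4(Z))
  [1] add(add(mul(Z, SSZ), mul(Z, mul(Z, SSZ))), S^4(Z))
  [2] add(add(Z, mul(Z, mul(Z, SSZ))), S^4(Z))
  [3] add(mul(Z, mul(Z, SSZ)), S^4(Z))
  [4] add(Z, S^4(Z))
  [5] S^4(Z)

Term B:
  start: add(mul(Z, SZ), S^4(Z))
  [1] add(Z, S^4(Z))
  [2] S^4(Z)

Answer: SAME — A ⇓ S^4(Z), B ⇓ S^4(Z)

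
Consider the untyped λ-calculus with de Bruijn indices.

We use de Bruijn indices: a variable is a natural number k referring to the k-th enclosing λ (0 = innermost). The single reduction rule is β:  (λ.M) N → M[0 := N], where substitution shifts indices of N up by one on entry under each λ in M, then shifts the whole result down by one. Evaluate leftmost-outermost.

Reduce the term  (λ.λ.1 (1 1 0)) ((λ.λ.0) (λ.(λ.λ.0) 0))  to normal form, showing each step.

  start: (λ.λ.1 (1 1 0)) ((λ.λ.0) (λ.(λ.λ.0) 0))
  →1  λ.(λ.λ.0) (λ.(λ.λ.0) 0) ((λ.λ.0) (λ.(λ.λ.0) 0) ((λ.λ.0) (λ.(λ.λ.0) 0)) 0)
  →2  λ.(λ.0) ((λ.λ.0) (λ.(λ.λ.0) 0) ((λ.λ.0) (λ.(λ.λ.0) 0)) 0)
  →3  λ.(λ.λ.0) (λ.(λ.λ.0) 0) ((λ.λ.0) (λ.(λ.λ.0) 0)) 0
  →4  λ.(λ.0) ((λ.λ.0) (λ.(λ.λ.0) 0)) 0
  →5  λ.(λ.λ.0) (λ.(λ.λ.0) 0) 0
  →6  λ.(λ.0) 0
  →7  λ.0

Answer: normal form = λ.0  (in 7 steps)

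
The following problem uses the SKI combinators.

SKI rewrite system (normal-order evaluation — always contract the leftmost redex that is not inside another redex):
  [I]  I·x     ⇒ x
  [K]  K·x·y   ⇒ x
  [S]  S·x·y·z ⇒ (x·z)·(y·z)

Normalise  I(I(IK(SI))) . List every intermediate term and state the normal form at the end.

  start: I(I(IK(SI)))
  step 1: I(IK(SI))
  step 2: IK(SI)
  step 3: K(SI)

Answer: normal form = K(SI)  (in 3 steps)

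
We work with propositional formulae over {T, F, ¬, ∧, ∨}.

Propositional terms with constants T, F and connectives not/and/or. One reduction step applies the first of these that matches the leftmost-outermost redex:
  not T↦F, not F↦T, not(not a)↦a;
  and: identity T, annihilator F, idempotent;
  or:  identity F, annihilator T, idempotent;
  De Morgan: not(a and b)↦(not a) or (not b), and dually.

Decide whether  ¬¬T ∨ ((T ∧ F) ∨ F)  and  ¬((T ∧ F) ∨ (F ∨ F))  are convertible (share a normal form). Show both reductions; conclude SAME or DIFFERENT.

Term A:
  start: ¬¬T ∨ ((T ∧ F) ∨ F)
  [1] T ∨ ((T ∧ F) ∨ F)
  [2] T

Term B:
  start: ¬((T ∧ F) ∨ (F ∨ F))
  [1] ¬(T ∧ F) ∧ ¬(F ∨ F)
  [2] (¬T ∨ ¬F) ∧ ¬(F ∨ F)
  [3] (F ∨ ¬F) ∧ ¬(F ∨ F)
  [4] ¬F ∧ ¬(F ∨ F)
  [5] T ∧ ¬(F ∨ F)
  [6] ¬(F ∨ F)
  [7] ¬F ∧ ¬F
  [8] ¬F
  [9] T

Answer: SAME — A ⇓ T, B ⇓ T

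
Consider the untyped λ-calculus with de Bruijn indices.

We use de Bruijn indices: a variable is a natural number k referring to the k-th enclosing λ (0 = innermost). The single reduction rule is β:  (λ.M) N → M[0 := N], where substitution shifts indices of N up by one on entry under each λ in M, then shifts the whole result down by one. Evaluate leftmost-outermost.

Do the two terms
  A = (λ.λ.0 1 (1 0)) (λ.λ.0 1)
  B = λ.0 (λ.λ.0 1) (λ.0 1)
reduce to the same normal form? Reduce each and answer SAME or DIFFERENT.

Term A:
  start: (λ.λ.0 1 (1 0)) (λ.λ.0 1)
  →1  λ.0 (λ.λ.0 1) ((λ.λ.0 1) 0)
  →2  λ.0 (λ.λ.0 1) (λ.0 1)

Term B:
  start: λ.0 (λ.λ.0 1) (λ.0 1)

Answer: SAME — A ⇓ λ.0 (λ.λ.0 1) (λ.0 1), B ⇓ λ.0 (λ.λ.0 1) (λ.0 1)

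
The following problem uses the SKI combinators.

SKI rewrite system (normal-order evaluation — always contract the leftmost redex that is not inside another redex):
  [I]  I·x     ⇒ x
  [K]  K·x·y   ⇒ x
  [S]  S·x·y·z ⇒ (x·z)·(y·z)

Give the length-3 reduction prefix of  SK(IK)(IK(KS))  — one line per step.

  start: SK(IK)(IK(KS))
  →1  K(IK(KS))(IK(IK(KS)))
  →2  IK(KS)
  →3  K(KS)

Answer: after 3 steps: K(KS)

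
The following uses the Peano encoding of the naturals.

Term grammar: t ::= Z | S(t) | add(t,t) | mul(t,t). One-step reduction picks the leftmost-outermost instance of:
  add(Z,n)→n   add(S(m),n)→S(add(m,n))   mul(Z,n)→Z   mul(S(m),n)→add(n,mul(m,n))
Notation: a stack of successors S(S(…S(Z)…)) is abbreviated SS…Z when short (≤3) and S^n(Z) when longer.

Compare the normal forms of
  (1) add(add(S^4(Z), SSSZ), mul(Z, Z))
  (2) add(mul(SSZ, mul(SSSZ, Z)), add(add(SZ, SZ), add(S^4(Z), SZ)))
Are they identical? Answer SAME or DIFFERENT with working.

Term A:
  start: add(add(S^4(Z), SSSZ), mul(Z, Z))
  step 1: add(S(add(SSSZ, SSSZ)), mul(Z, Z))
  step 2: S(add(add(SSSZ, SSSZ), mul(Z, Z)))
  step 3: S(add(S(add(SSZ, SSSZ)), mul(Z, Z)))
  step 4: S(S(add(add(SSZ, SSSZ), mul(Z, Z))))
  step 5: S(S(add(S(add(SZ, SSSZ)), mul(Z, Z))))
  step 6: S(S(S(add(add(SZ, SSSZ), mul(Z, Z)))))
  step 7: S(S(S(add(S(add(Z, SSSZ)), mul(Z, Z)))))
  step 8: S(S(S(S(add(add(Z, SSSZ), mul(Z, Z))))))
  step 9: S(S(S(S(add(SSSZ, mul(Z, Z))))))
  step 10: S(S(S(S(S(add(SSZ, mul(Z, Z)))))))
  step 11: S(S(S(S(S(S(add(SZ, mul(Z, Z))))))))
  step 12: S(S(S(S(S(S(S(add(Z, mul(Z, Z)))))))))
  step 13: S(S(S(S(S(S(S(mul(Z, Z))))))))
  step 14: S^7(Z)

Term B:
  start: add(mul(SSZ, mul(SSSZ, Z)), add(add(SZ, SZ), add(S^4(Z), SZ)))
  step 1: add(add(mul(SSSZ, Z), mul(SZ, mul(SSSZ, Z))), add(add(SZ, SZ), add(S^4(Z), SZ)))
  step 2: add(add(add(Z, mul(SSZ, Z)), mul(SZ, mul(SSSZ, Z))), add(add(SZ, SZ), add(S^4(Z), SZ)))
  step 3: add(add(mul(SSZ, Z), mul(SZ, mul(SSSZ, Z))), add(add(SZ, SZ), add(S^4(Z), SZ)))
  step 4: add(add(add(Z, mul(SZ, Z)), mul(SZ, mul(SSSZ, Z))), add(add(SZ, SZ), add(S^4(Z), SZ)))
  step 5: add(add(mul(SZ, Z), mul(SZ, mul(SSSZ, Z))), add(add(SZ, SZ), add(S^4(Z), SZ)))
  step 6: add(add(add(Z, mul(Z, Z)), mul(SZ, mul(SSSZ, Z))), add(add(SZ, SZ), add(S^4(Z), SZ)))
  step 7: add(add(mul(Z, Z), mul(SZ, mul(SSSZ, Z))), add(add(SZ, SZ), add(S^4(Z), SZ)))
  step 8: add(add(Z, mul(SZ, mul(SSSZ, Z))), add(add(SZ, SZ), add(S^4(Z), SZ)))
  step 9: add(mul(SZ, mul(SSSZ, Z)), add(add(SZ, SZ), add(S^4(Z), SZ)))
  step 10: add(add(mul(SSSZ, Z), mul(Z, mul(SSSZ, Z))), add(add(SZ, SZ), add(S^4(Z), SZ)))
  step 11: add(add(add(Z, mul(SSZ, Z)), mul(Z, mul(SSSZ, Z))), add(add(SZ, SZ), add(S^4(Z), SZ)))
  step 12: add(add(mul(SSZ, Z), mul(Z, mul(SSSZ, Z))), add(add(SZ, SZ), add(S^4(Z), SZ)))
  step 13: add(add(add(Z, mul(SZ, Z)), mul(Z, mul(SSSZ, Z))), add(add(SZ, SZ), add(S^4(Z), SZ)))
  step 14: add(add(mul(SZ, Z), mul(Z, mul(SSSZ, Z))), add(add(SZ, SZ), add(S^4(Z), SZ)))
  step 15: add(add(add(Z, mul(Z, Z)), mul(Z, mul(SSSZ, Z))), add(add(SZ, SZ), add(S^4(Z), SZ)))
  step 16: add(add(mul(Z, Z), mul(Z, mul(SSSZ, Z))), add(add(SZ, SZ), add(S^4(Z), SZ)))
  step 17: add(add(Z, mul(Z, mul(SSSZ, Z))), add(add(SZ, SZ), add(S^4(Z), SZ)))
  step 18: add(mul(Z, mul(SSSZ, Z)), add(add(SZ, SZ), add(S^4(Z), SZ)))
  step 19: add(Z, add(add(SZ, SZ), add(S^4(Z), SZ)))
  step 20: add(add(SZ, SZ), add(S^4(Z), SZ))
  step 21: add(S(add(Z, SZ)), add(S^4(Z), SZ))
  step 22: S(add(add(Z, SZ), add(S^4(Z), SZ)))
  step 23: S(add(SZ, add(S^4(Z), SZ)))
  step 24: S(S(add(Z, add(S^4(Z), SZ))))
  step 25: S(S(add(S^4(Z), SZ)))
  step 26: S(S(S(add(SSSZ, SZ))))
  step 27: S(S(S(S(add(SSZ, SZ)))))
  step 28: S(S(S(S(S(add(SZ, SZ))))))
  step 29: S(S(S(S(S(S(add(Z, SZ)))))))
  step 30: S^7(Z)

Answer: SAME — A ⇓ S^7(Z), B ⇓ S^7(Z)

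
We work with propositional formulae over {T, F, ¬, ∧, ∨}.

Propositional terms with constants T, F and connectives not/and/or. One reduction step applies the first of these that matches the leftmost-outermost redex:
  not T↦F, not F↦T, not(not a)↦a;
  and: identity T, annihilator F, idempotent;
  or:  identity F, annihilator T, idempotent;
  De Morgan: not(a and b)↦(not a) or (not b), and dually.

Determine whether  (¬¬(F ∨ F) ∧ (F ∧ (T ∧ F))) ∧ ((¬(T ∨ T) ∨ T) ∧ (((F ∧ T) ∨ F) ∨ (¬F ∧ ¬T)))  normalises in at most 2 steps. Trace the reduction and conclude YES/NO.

  start: (¬¬(F ∨ F) ∧ (F ∧ (T ∧ F))) ∧ ((¬(T ∨ T) ∨ T) ∧ (((F ∧ T) ∨ F) ∨ (¬F ∧ ¬T)))
  step 1: ((F ∨ F) ∧ (F ∧ (T ∧ F))) ∧ ((¬(T ∨ T) ∨ T) ∧ (((F ∧ T) ∨ F) ∨ (¬F ∧ ¬T)))
  step 2: (F ∧ (F ∧ (T ∧ F))) ∧ ((¬(T ∨ T) ∨ T) ∧ (((F ∧ T) ∨ F) ∨ (¬F ∧ ¬T)))

Answer: NO — after 2 steps the term is (F ∧ (F ∧ (T ∧ F))) ∧ ((¬(T ∨ T) ∨ T) ∧ (((F ∧ T) ∨ F) ∨ (¬F ∧ ¬T))), not yet normal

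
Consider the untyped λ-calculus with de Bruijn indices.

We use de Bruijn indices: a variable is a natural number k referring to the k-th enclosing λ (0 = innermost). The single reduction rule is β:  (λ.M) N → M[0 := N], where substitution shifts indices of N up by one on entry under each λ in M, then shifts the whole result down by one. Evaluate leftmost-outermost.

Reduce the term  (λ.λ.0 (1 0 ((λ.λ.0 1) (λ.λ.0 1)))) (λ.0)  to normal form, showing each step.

  start: (λ.λ.0 (1 0 ((λ.λ.0 1) (λ.λ.0 1)))) (λ.0)
  [1] λ.0 ((λ.0) 0 ((λ.λ.0 1) (λ.λ.0 1)))
  [2] λ.0 (0 ((λ.λ.0 1) (λ.λ.0 1)))
  [3] λ.0 (0 (λ.0 (λ.λ.0 1)))

Answer: normal form = λ.0 (0 (λ.0 (λ.λ.0 1)))  (in 3 steps)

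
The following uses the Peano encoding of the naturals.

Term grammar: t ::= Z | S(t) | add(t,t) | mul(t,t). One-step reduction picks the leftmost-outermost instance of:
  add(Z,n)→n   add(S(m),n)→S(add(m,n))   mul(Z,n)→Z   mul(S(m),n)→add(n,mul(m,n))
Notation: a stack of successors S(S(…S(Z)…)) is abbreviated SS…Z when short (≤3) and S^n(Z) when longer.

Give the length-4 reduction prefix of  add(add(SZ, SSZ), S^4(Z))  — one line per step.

Answer: after 4 steps: S(S(add(SZ, S^4(Z))))

Reduction:
  start: add(add(SZ, SSZ), S^4(Z))
  →1  add(S(add(Z, SSZ)), S^4(Z))
  →2  S(add(add(Z, SSZ), S^4(Z)))
  →3  S(add(SSZ, S^4(Z)))
  →4  S(S(add(SZ, S^4(Z))))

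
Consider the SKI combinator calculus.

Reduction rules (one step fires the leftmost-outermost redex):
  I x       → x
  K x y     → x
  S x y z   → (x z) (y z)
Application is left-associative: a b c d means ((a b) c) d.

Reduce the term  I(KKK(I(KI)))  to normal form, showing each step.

  start: I(KKK(I(KI)))
  →1  KKK(I(KI))
  →2  K(I(KI))
  →3  K(KI)

Answer: normal form = K(KI)  (in 3 steps)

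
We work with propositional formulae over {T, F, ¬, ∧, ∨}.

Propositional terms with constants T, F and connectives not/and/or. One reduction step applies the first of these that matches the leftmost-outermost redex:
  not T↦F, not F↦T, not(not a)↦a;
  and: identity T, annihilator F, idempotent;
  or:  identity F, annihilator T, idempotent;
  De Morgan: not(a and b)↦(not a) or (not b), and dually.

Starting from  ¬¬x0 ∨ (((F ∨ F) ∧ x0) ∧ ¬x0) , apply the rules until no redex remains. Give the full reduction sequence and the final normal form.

  start: ¬¬x0 ∨ (((F ∨ F) ∧ x0) ∧ ¬x0)
  [1] x0 ∨ (((F ∨ F) ∧ x0) ∧ ¬x0)
  [2] x0 ∨ ((F ∧ x0) ∧ ¬x0)
  [3] x0 ∨ (F ∧ ¬x0)
  [4] x0 ∨ F
  [5] x0

Answer: normal form = x0  (in 5 steps)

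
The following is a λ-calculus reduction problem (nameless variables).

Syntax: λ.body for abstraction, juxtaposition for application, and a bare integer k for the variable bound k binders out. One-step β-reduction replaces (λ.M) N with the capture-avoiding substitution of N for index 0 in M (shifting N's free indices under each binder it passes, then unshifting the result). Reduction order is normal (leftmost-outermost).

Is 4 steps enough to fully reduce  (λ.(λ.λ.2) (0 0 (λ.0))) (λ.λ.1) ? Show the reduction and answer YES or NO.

Answer: YES — reaches normal form λ.λ.λ.1 in 2 ≤ 4 steps

Working:
  start: (λ.(λ.λ.2) (0 0 (λ.0))) (λ.λ.1)
  →1  (λ.λ.λ.λ.1) ((λ.λ.1) (λ.λ.1) (λ.0))
  →2  λ.λ.λ.1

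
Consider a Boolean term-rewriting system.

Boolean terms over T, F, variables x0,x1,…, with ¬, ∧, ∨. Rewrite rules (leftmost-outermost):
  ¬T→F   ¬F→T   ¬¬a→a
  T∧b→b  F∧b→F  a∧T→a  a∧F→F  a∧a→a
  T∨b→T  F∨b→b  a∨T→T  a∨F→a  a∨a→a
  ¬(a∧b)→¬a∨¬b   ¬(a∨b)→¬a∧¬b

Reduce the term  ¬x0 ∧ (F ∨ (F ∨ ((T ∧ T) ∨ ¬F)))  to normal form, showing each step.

Answer: normal form = ¬x0  (in 5 steps)

Reduction:
  start: ¬x0 ∧ (F ∨ (F ∨ ((T ∧ T) ∨ ¬F)))
  →1  ¬x0 ∧ (F ∨ ((T ∧ T) ∨ ¬F))
  →2  ¬x0 ∧ ((T ∧ T) ∨ ¬F)
  →3  ¬x0 ∧ (T ∨ ¬F)
  →4  ¬x0 ∧ T
  →5  ¬x0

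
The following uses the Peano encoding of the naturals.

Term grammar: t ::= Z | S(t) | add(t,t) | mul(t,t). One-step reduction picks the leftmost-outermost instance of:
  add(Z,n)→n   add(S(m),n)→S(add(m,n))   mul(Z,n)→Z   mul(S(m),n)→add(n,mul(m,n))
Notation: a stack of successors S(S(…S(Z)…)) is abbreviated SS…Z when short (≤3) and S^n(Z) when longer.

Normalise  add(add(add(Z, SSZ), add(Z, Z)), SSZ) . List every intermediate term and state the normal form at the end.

Answer: normal form = S^4(Z)  (in 8 steps)

Derivation:
  start: add(add(add(Z, SSZ), add(Z, Z)), SSZ)
  step 1: add(add(SSZ, add(Z, Z)), SSZ)
  step 2: add(S(add(SZ, add(Z, Z))), SSZ)
  step 3: S(add(add(SZ, add(Z, Z)), SSZ))
  step 4: S(add(S(add(Z, add(Z, Z))), SSZ))
  step 5: S(S(add(add(Z, add(Z, Z)), SSZ)))
  step 6: S(S(add(add(Z, Z), SSZ)))
  step 7: S(S(add(Z, SSZ)))
  step 8: S^4(Z)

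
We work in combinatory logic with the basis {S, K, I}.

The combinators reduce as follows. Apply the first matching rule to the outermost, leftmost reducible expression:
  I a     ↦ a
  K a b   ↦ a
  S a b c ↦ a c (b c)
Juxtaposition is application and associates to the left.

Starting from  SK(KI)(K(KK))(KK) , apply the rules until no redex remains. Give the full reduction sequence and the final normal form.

Answer: normal form = KK  (in 3 steps)

Derivation:
  start: SK(KI)(K(KK))(KK)
  step 1: K(K(KK))(KI(K(KK)))(KK)
  step 2: K(KK)(KK)
  step 3: KK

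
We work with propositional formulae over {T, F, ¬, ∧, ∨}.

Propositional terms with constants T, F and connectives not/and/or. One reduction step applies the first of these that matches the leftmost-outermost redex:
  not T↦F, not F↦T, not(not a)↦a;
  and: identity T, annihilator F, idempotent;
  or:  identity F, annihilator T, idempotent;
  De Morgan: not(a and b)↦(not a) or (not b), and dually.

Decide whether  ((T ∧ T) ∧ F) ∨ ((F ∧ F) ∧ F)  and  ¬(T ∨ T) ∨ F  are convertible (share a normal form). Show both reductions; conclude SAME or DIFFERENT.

Term A:
  start: ((T ∧ T) ∧ F) ∨ ((F ∧ F) ∧ F)
  →1  F ∨ ((F ∧ F) ∧ F)
  →2  (F ∧ F) ∧ F
  →3  F

Term B:
  start: ¬(T ∨ T) ∨ F
  →1  ¬(T ∨ T)
  →2  ¬T ∧ ¬T
  →3  ¬T
  →4  F

Answer: SAME — A ⇓ F, B ⇓ F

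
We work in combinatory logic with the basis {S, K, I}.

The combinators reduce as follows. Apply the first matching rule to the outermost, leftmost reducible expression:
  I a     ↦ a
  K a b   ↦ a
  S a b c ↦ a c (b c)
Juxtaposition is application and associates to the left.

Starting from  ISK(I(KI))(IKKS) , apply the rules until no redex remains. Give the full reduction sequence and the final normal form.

  start: ISK(I(KI))(IKKS)
  →1  SK(I(KI))(IKKS)
  →2  K(IKKS)(I(KI)(IKKS))
  →3  IKKS
  →4  KKS
  →5  K

Answer: normal form = K  (in 5 steps)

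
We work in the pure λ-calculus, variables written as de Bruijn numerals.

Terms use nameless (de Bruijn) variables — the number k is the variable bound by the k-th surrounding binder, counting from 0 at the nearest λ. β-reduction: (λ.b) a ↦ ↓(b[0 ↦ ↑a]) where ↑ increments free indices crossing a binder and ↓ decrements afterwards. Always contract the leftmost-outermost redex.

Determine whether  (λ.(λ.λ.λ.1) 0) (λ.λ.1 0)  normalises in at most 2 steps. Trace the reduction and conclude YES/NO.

  start: (λ.(λ.λ.λ.1) 0) (λ.λ.1 0)
  [1] (λ.λ.λ.1) (λ.λ.1 0)
  [2] λ.λ.1

Answer: YES — reaches normal form λ.λ.1 in 2 ≤ 2 steps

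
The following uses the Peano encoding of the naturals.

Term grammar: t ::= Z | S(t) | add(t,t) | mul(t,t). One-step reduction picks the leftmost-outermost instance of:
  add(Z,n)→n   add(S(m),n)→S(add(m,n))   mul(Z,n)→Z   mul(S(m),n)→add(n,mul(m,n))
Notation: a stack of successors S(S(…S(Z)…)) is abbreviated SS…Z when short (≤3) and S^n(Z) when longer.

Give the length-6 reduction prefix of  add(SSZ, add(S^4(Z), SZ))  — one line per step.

  start: add(SSZ, add(S^4(Z), SZ))
  [1] S(add(SZ, add(S^4(Z), SZ)))
  [2] S(S(add(Z, add(S^4(Z), SZ))))
  [3] S(S(add(S^4(Z), SZ)))
  [4] S(S(S(add(SSSZ, SZ))))
  [5] S(S(S(S(add(SSZ, SZ)))))
  [6] S(S(S(S(S(add(SZ, SZ))))))

Answer: after 6 steps: S(S(S(S(S(add(SZ, SZ))))))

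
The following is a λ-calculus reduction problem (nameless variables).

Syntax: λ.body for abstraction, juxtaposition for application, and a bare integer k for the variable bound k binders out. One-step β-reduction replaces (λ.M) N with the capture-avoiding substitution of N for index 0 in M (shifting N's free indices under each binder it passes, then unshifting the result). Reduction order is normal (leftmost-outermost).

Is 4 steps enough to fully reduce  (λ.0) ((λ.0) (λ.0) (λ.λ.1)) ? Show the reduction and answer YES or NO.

Answer: YES — reaches normal form λ.λ.1 in 3 ≤ 4 steps

Working:
  start: (λ.0) ((λ.0) (λ.0) (λ.λ.1))
  step 1: (λ.0) (λ.0) (λ.λ.1)
  step 2: (λ.0) (λ.λ.1)
  step 3: λ.λ.1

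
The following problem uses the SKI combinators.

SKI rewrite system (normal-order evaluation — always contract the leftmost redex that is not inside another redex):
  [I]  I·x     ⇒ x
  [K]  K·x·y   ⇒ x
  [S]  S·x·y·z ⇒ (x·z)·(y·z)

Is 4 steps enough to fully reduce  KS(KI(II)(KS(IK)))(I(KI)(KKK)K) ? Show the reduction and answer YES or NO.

Answer: YES — reaches normal form SK in 4 ≤ 4 steps

Reduction:
  start: KS(KI(II)(KS(IK)))(I(KI)(KKK)K)
  →1  S(I(KI)(KKK)K)
  →2  S(KI(KKK)K)
  →3  S(IK)
  →4  SK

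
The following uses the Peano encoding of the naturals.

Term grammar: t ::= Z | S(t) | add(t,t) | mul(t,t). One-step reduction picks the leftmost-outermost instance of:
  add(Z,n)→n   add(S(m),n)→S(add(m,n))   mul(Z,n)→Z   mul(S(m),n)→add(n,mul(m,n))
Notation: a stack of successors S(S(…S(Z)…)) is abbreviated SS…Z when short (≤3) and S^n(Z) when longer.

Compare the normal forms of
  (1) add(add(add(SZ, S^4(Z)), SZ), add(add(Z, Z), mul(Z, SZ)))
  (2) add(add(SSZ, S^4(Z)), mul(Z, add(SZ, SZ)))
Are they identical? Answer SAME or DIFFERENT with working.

Answer: SAME — A ⇓ S^6(Z), B ⇓ S^6(Z)

Derivation:
Term A:
  start: add(add(add(SZ, S^4(Z)), SZ), add(add(Z, Z), mul(Z, SZ)))
  step 1: add(add(S(add(Z, S^4(Z))), SZ), add(add(Z, Z), mul(Z, SZ)))
  step 2: add(S(add(add(Z, S^4(Z)), SZ)), add(add(Z, Z), mul(Z, SZ)))
  step 3: S(add(add(add(Z, S^4(Z)), SZ), add(add(Z, Z), mul(Z, SZ))))
  step 4: S(add(add(S^4(Z), SZ), add(add(Z, Z), mul(Z, SZ))))
  step 5: S(add(S(add(SSSZ, SZ)), add(add(Z, Z), mul(Z, SZ))))
  step 6: S(S(add(add(SSSZ, SZ), add(add(Z, Z), mul(Z, SZ)))))
  step 7: S(S(add(S(add(SSZ, SZ)), add(add(Z, Z), mul(Z, SZ)))))
  step 8: S(S(S(add(add(SSZ, SZ), add(add(Z, Z), mul(Z, SZ))))))
  step 9: S(S(S(add(S(add(SZ, SZ)), add(add(Z, Z), mul(Z, SZ))))))
  step 10: S(S(S(S(add(add(SZ, SZ), add(add(Z, Z), mul(Z, SZ)))))))
  step 11: S(S(S(S(add(S(add(Z, SZ)), add(add(Z, Z), mul(Z, SZ)))))))
  step 12: S(S(S(S(S(add(add(Z, SZ), add(add(Z, Z), mul(Z, SZ))))))))
  step 13: S(S(S(S(S(add(SZ, add(add(Z, Z), mul(Z, SZ))))))))
  step 14: S(S(S(S(S(S(add(Z, add(add(Z, Z), mul(Z, SZ)))))))))
  step 15: S(S(S(S(S(S(add(add(Z, Z), mul(Z, SZ))))))))
  step 16: S(S(S(S(S(S(add(Z, mul(Z, SZ))))))))
  step 17: S(S(S(S(S(S(mul(Z, SZ)))))))
  step 18: S^6(Z)

Term B:
  start: add(add(SSZ, S^4(Z)), mul(Z, add(SZ, SZ)))
  step 1: add(S(add(SZ, S^4(Z))), mul(Z, add(SZ, SZ)))
  step 2: S(add(add(SZ, S^4(Z)), mul(Z, add(SZ, SZ))))
  step 3: S(add(S(add(Z, S^4(Z))), mul(Z, add(SZ, SZ))))
  step 4: S(S(add(add(Z, S^4(Z)), mul(Z, add(SZ, SZ)))))
  step 5: S(S(add(S^4(Z), mul(Z, add(SZ, SZ)))))
  step 6: S(S(S(add(SSSZ, mul(Z, add(SZ, SZ))))))
  step 7: S(S(S(S(add(SSZ, mul(Z, add(SZ, SZ)))))))
  step 8: S(S(S(S(S(add(SZ, mul(Z, add(SZ, SZ))))))))
  step 9: S(S(S(S(S(S(add(Z, mul(Z, add(SZ, SZ)))))))))
  step 10: S(S(S(S(S(S(mul(Z, add(SZ, SZ))))))))
  step 11: S^6(Z)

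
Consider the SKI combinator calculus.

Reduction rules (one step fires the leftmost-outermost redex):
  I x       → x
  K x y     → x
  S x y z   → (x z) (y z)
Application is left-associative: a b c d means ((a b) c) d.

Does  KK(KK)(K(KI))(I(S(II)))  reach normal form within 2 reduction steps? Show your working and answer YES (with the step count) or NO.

Answer: YES — reaches normal form K(KI) in 2 ≤ 2 steps

Derivation:
  start: KK(KK)(K(KI))(I(S(II)))
  step 1: K(K(KI))(I(S(II)))
  step 2: K(KI)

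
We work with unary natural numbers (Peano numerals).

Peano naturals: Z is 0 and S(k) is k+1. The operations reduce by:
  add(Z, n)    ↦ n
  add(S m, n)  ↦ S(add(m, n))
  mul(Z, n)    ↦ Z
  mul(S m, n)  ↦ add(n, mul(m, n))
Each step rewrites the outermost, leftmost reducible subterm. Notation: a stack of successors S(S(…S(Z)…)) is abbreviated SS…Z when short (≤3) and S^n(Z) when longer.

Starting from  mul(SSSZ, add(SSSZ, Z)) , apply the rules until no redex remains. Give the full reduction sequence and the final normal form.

  start: mul(SSSZ, add(SSSZ, Z))
  →1  add(add(SSSZ, Z), mul(SSZ, add(SSSZ, Z)))
  →2  add(S(add(SSZ, Z)), mul(SSZ, add(SSSZ, Z)))
  →3  S(add(add(SSZ, Z), mul(SSZ, add(SSSZ, Z))))
  →4  S(add(S(add(SZ, Z)), mul(SSZ, add(SSSZ, Z))))
  →5  S(S(add(add(SZ, Z), mul(SSZ, add(SSSZ, Z)))))
  →6  S(S(add(S(add(Z, Z)), mul(SSZ, add(SSSZ, Z)))))
  →7  S(S(S(add(add(Z, Z), mul(SSZ, add(SSSZ, Z))))))
  →8  S(S(S(add(Z, mul(SSZ, add(SSSZ, Z))))))
  →9  S(S(S(mul(SSZ, add(SSSZ, Z)))))
  →10  S(S(S(add(add(SSSZ, Z), mul(SZ, add(SSSZ, Z))))))
  →11  S(S(S(add(S(add(SSZ, Z)), mul(SZ, add(SSSZ, Z))))))
  →12  S(S(S(S(add(add(SSZ, Z), mul(SZ, add(SSSZ, Z)))))))
  →13  S(S(S(S(add(S(add(SZ, Z)), mul(SZ, add(SSSZ, Z)))))))
  →14  S(S(S(S(S(add(add(SZ, Z), mul(SZ, add(SSSZ, Z))))))))
  →15  S(S(S(S(S(add(S(add(Z, Z)), mul(SZ, add(SSSZ, Z))))))))
  →16  S(S(S(S(S(S(add(add(Z, Z), mul(SZ, add(SSSZ, Z)))))))))
  →17  S(S(S(S(S(S(add(Z, mul(SZ, add(SSSZ, Z)))))))))
  →18  S(S(S(S(S(S(mul(SZ, add(SSSZ, Z))))))))
  →19  S(S(S(S(S(S(add(add(SSSZ, Z), mul(Z, add(SSSZ, Z)))))))))
  →20  S(S(S(S(S(S(add(S(add(SSZ, Z)), mul(Z, add(SSSZ, Z)))))))))
  →21  S(S(S(S(S(S(S(add(add(SSZ, Z), mul(Z, add(SSSZ, Z))))))))))
  →22  S(S(S(S(S(S(S(add(S(add(SZ, Z)), mul(Z, add(SSSZ, Z))))))))))
  →23  S(S(S(S(S(S(S(S(add(add(SZ, Z), mul(Z, add(SSSZ, Z)))))))))))
  →24  S(S(S(S(S(S(S(S(add(S(add(Z, Z)), mul(Z, add(SSSZ, Z)))))))))))
  →25  S(S(S(S(S(S(S(S(S(add(add(Z, Z), mul(Z, add(SSSZ, Z))))))))))))
  →26  S(S(S(S(S(S(S(S(S(add(Z, mul(Z, add(SSSZ, Z))))))))))))
  →27  S(S(S(S(S(S(S(S(S(mul(Z, add(SSSZ, Z)))))))))))
  →28  S^9(Z)

Answer: normal form = S^9(Z)  (in 28 steps)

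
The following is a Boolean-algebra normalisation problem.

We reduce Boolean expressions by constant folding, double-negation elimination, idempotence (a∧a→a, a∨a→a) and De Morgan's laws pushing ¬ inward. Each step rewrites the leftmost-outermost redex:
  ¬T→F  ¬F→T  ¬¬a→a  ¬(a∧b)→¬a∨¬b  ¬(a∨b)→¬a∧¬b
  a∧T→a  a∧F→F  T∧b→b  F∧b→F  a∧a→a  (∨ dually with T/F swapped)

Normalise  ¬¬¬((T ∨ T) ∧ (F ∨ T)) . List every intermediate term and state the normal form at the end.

Answer: normal form = F  (in 10 steps)

Working:
  start: ¬¬¬((T ∨ T) ∧ (F ∨ T))
  step 1: ¬((T ∨ T) ∧ (F ∨ T))
  step 2: ¬(T ∨ T) ∨ ¬(F ∨ T)
  step 3: (¬T ∧ ¬T) ∨ ¬(F ∨ T)
  step 4: ¬T ∨ ¬(F ∨ T)
  step 5: F ∨ ¬(F ∨ T)
  step 6: ¬(F ∨ T)
  step 7: ¬F ∧ ¬T
  step 8: T ∧ ¬T
  step 9: ¬T
  step 10: F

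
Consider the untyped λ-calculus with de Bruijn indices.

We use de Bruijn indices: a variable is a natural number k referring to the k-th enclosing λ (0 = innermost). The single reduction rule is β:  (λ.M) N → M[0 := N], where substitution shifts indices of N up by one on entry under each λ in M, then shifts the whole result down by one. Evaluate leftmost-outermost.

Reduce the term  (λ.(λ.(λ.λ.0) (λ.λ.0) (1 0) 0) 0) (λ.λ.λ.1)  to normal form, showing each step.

Answer: normal form = λ.λ.λ.λ.1  (in 6 steps)

Working:
  start: (λ.(λ.(λ.λ.0) (λ.λ.0) (1 0) 0) 0) (λ.λ.λ.1)
  →1  (λ.(λ.λ.0) (λ.λ.0) ((λ.λ.λ.1) 0) 0) (λ.λ.λ.1)
  →2  (λ.λ.0) (λ.λ.0) ((λ.λ.λ.1) (λ.λ.λ.1)) (λ.λ.λ.1)
  →3  (λ.0) ((λ.λ.λ.1) (λ.λ.λ.1)) (λ.λ.λ.1)
  →4  (λ.λ.λ.1) (λ.λ.λ.1) (λ.λ.λ.1)
  →5  (λ.λ.1) (λ.λ.λ.1)
  →6  λ.λ.λ.λ.1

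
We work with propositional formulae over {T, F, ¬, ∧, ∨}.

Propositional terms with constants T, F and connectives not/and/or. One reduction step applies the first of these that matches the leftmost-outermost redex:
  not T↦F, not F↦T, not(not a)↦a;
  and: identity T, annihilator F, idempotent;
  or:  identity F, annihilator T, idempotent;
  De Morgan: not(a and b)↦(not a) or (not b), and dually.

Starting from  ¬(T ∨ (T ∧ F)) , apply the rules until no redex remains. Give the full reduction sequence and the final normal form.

Answer: normal form = F  (in 3 steps)

Reduction:
  start: ¬(T ∨ (T ∧ F))
  step 1: ¬T ∧ ¬(T ∧ F)
  step 2: F ∧ ¬(T ∧ F)
  step 3: F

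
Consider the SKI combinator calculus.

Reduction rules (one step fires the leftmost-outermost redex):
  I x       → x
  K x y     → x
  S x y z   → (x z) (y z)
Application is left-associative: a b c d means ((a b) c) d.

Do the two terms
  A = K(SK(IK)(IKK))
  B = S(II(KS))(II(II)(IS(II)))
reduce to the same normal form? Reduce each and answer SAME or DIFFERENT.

Term A:
  start: K(SK(IK)(IKK))
  [1] K(K(IKK)(IK(IKK)))
  [2] K(IKK)
  [3] K(KK)

Term B:
  start: S(II(KS))(II(II)(IS(II)))
  [1] S(I(KS))(II(II)(IS(II)))
  [2] S(KS)(II(II)(IS(II)))
  [3] S(KS)(I(II)(IS(II)))
  [4] S(KS)(II(IS(II)))
  [5] S(KS)(I(IS(II)))
  [6] S(KS)(IS(II))
  [7] S(KS)(S(II))
  [8] S(KS)(SI)

Answer: DIFFERENT — A ⇓ K(KK), B ⇓ S(KS)(SI)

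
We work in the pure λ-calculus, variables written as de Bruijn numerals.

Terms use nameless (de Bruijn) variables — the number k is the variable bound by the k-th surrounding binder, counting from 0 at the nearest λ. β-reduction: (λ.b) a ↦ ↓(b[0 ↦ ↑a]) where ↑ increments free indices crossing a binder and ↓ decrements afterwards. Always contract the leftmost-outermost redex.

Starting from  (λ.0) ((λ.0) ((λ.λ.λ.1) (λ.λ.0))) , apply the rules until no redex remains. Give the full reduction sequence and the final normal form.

Answer: normal form = λ.λ.1  (in 3 steps)

Derivation:
  start: (λ.0) ((λ.0) ((λ.λ.λ.1) (λ.λ.0)))
  step 1: (λ.0) ((λ.λ.λ.1) (λ.λ.0))
  step 2: (λ.λ.λ.1) (λ.λ.0)
  step 3: λ.λ.1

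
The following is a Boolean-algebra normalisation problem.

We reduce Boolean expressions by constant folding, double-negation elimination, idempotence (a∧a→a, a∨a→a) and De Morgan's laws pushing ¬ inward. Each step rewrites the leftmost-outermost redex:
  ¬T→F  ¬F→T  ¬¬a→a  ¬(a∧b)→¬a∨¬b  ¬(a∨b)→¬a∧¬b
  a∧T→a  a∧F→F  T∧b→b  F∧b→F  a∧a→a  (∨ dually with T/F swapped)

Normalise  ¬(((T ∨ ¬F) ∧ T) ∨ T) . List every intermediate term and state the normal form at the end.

  start: ¬(((T ∨ ¬F) ∧ T) ∨ T)
  →1  ¬((T ∨ ¬F) ∧ T) ∧ ¬T
  →2  (¬(T ∨ ¬F) ∨ ¬T) ∧ ¬T
  →3  ((¬T ∧ ¬¬F) ∨ ¬T) ∧ ¬T
  →4  ((F ∧ ¬¬F) ∨ ¬T) ∧ ¬T
  →5  (F ∨ ¬T) ∧ ¬T
  →6  ¬T ∧ ¬T
  →7  ¬T
  →8  F

Answer: normal form = F  (in 8 steps)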